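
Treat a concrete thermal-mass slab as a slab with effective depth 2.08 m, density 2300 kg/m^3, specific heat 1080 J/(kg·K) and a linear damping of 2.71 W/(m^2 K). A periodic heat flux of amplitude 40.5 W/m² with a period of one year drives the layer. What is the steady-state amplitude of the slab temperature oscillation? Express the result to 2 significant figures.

Areal heat capacity C = ρ c_p D = 2300 × 1080 × 2.08 = 5.17×10^6 J m⁻² K⁻¹.
Angular frequency ω = 2π / T = 2π / 3.15×10^7 s = 1.99×10^-7 s⁻¹.
√((Cω)² + λ²) = √((1.03)² + 2.71²) = 2.90 W/(m²·K).
Amplitude A = F₀ / √((Cω)²+λ²) = 40.5 / 2.90 = 14.0 K.

14 K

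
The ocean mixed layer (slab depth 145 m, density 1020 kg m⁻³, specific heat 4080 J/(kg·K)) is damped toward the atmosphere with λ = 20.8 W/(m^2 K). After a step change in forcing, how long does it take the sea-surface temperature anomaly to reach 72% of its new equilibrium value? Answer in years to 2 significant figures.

Areal heat capacity C = ρ c_p D = 1020 × 4080 × 145 = 6.03×10^8 J/(m^2 K).
τ = C / λ = 6.03×10^8 / 20.8 = 2.90×10^7 s.
Fraction reached: 1 − e^(−t/τ) = 0.72 ⇒ t = −τ ln(1 − 0.72) = τ × 1.27.
t = 3.69×10^7 s = 1.17 years.

1.2 years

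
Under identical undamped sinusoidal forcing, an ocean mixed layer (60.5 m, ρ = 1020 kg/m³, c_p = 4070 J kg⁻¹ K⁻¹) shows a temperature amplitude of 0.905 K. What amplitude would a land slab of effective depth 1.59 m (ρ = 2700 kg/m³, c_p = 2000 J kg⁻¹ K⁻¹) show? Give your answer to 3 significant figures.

C_ocean = 2.51×10^8 J/(m²·K); C_land = 8.59×10^6 J/(m²·K).
A ∝ 1/C ⇒ A_land = A_ocean × C_ocean/C_land = 0.905 × 29.3 = 26.5 K.

26.5 K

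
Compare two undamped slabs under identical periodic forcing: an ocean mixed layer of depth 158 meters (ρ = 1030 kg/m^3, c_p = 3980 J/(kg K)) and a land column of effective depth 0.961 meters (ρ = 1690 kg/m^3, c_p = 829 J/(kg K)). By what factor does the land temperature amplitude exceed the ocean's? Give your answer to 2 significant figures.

480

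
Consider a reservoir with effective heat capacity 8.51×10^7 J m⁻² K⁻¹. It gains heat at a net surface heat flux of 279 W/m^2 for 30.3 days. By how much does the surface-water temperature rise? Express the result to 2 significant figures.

Areal heat capacity C = 8.51×10^7 J m⁻² K⁻¹ (given).
Net heat input Q = F Δt = 279 × (30.3 days × 86400 s/day) = 7.30×10^8 J/m².
ΔT = Q / C = 7.30×10^8 / 8.51×10^7 = 8.58 K.

8.6 K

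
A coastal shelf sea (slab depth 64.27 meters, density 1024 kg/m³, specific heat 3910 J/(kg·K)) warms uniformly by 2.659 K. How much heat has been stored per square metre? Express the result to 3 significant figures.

6.84×10^8

Areal heat capacity C = ρ c_p D = 1024 × 3910 × 64.27 = 2.57×10^8 J/(m²·K).
ΔQ = C ΔT = 2.57×10^8 × 2.659 = 6.84×10^8 J/m².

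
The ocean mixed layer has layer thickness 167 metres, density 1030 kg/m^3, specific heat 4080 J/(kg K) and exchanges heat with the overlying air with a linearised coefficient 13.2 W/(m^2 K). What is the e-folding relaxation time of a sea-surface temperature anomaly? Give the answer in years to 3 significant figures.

Areal heat capacity C = ρ c_p D = 1030 × 4080 × 167 = 7.02×10^8 J/(m^2 K).
Relaxation time τ = C / λ = 7.02×10^8 / 13.2 = 5.32×10^7 s.
In years: 5.32×10^7 s / (3.156×10^7 s/year) = 1.68 years.

1.68 years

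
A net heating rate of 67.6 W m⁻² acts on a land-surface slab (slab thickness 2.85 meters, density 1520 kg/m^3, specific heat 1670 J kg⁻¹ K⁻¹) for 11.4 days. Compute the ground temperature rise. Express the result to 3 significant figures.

9.20 K

Areal heat capacity C = ρ c_p D = 1520 × 1670 × 2.85 = 7.23×10^6 J/(m²·K).
Net heat input Q = F Δt = 67.6 × (11.4 days × 86400 s/day) = 6.66×10^7 J/m².
ΔT = Q / C = 6.66×10^7 / 7.23×10^6 = 9.20 K.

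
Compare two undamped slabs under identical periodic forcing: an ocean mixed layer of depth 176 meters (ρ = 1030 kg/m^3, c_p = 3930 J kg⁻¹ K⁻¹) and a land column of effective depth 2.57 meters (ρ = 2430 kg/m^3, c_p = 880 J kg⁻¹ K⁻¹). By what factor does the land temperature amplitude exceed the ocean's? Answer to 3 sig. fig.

130

C_ocean = 1030 × 3930 × 176 = 7.12×10^8 J/(m²·K).
C_land = 2430 × 880 × 2.57 = 5.50×10^6 J/(m²·K).
Undamped amplitude ∝ 1/C, so A_land/A_ocean = C_ocean/C_land = 130.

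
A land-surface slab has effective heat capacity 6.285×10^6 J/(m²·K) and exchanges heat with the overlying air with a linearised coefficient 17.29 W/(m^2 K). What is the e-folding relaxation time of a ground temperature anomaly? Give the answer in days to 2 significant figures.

Areal heat capacity C = 6.285×10^6 J/(m²·K) (given).
Relaxation time τ = C / λ = 6.28×10^6 / 17.29 = 3.64×10^5 s.
In days: 3.64×10^5 s / (86400 s/day) = 4.21 days.

4.2 days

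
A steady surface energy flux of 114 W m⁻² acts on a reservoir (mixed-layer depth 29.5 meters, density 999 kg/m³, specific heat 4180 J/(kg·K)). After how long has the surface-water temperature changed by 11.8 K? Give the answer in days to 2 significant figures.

150 days

Areal heat capacity C = ρ c_p D = 999 × 4180 × 29.5 = 1.23×10^8 J m⁻² K⁻¹.
Time required: Δt = C ΔT / F = 1.23×10^8 × 11.8 / 114 = 1.28×10^7 s.
In days: 1.28×10^7 s / (86400 s/day) = 148 days.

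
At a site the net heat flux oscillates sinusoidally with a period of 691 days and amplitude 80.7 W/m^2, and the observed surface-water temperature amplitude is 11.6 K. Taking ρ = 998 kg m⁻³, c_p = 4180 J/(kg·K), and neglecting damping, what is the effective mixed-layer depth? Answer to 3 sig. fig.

15.8 m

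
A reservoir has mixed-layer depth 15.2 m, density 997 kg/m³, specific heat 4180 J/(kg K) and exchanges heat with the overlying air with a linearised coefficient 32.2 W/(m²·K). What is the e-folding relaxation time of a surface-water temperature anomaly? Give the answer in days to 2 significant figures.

23 days

Areal heat capacity C = ρ c_p D = 997 × 4180 × 15.2 = 6.33×10^7 J/(m^2 K).
Relaxation time τ = C / λ = 6.33×10^7 / 32.2 = 1.97×10^6 s.
In days: 1.97×10^6 s / (86400 s/day) = 22.8 days.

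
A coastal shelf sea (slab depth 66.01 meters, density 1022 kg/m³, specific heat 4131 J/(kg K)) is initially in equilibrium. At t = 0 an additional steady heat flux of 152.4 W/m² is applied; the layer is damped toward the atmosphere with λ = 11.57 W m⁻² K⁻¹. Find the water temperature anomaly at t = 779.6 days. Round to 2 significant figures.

Areal heat capacity C = ρ c_p D = 1022 × 4131 × 66.01 = 2.79×10^8 J/(m²·K).
τ = C / λ = 2.79×10^8 / 11.57 = 2.41×10^7 s.
Equilibrium anomaly ΔT_eq = F / λ = 152.4 / 11.57 = 13.2 K.
t = 779.6 days = 6.74×10^7 s, so t/τ = 2.80.
ΔT(t) = ΔT_eq (1 − e^(−t/τ)) = 13.2 × (1 − e^−2.80) = 12.4 K.

12 K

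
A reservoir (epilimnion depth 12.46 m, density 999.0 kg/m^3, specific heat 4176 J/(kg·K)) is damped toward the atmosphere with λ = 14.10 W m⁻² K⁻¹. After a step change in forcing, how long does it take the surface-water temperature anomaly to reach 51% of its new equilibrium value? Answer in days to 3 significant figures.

30.4 days

Areal heat capacity C = ρ c_p D = 999.0 × 4176 × 12.46 = 5.20×10^7 J m⁻² K⁻¹.
τ = C / λ = 5.20×10^7 / 14.10 = 3.69×10^6 s.
Fraction reached: 1 − e^(−t/τ) = 0.51 ⇒ t = −τ ln(1 − 0.51) = τ × 0.713.
t = 2.63×10^6 s = 30.4 days.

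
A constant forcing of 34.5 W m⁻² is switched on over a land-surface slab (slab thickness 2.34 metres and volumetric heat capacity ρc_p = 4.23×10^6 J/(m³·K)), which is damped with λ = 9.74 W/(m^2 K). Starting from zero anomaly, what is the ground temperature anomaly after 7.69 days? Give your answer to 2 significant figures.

1.7 K

Areal heat capacity C = ρc_p × D = 4.23×10^6 × 2.34 = 9.90×10^6 J/(m²·K).
τ = C / λ = 9.90×10^6 / 9.74 = 1.02×10^6 s.
Equilibrium anomaly ΔT_eq = F / λ = 34.5 / 9.74 = 3.54 K.
t = 7.69 days = 6.64×10^5 s, so t/τ = 0.654.
ΔT(t) = ΔT_eq (1 − e^(−t/τ)) = 3.54 × (1 − e^−0.654) = 1.70 K.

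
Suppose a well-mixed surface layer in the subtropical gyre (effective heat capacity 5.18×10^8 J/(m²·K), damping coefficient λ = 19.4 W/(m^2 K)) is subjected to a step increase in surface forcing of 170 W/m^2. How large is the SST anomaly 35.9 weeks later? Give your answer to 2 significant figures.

4.9 K

Areal heat capacity C = 5.18×10^8 J/(m²·K) (given).
τ = C / λ = 5.18×10^8 / 19.4 = 2.67×10^7 s.
Equilibrium anomaly ΔT_eq = F / λ = 170 / 19.4 = 8.76 K.
t = 35.9 weeks = 2.17×10^7 s, so t/τ = 0.813.
ΔT(t) = ΔT_eq (1 − e^(−t/τ)) = 8.76 × (1 − e^−0.813) = 4.88 K.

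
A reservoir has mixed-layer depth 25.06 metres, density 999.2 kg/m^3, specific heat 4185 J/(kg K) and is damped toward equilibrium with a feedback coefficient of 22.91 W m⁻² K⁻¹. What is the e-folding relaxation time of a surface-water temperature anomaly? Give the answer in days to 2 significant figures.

53 days

Areal heat capacity C = ρ c_p D = 999.2 × 4185 × 25.06 = 1.05×10^8 J/(m^2 K).
Relaxation time τ = C / λ = 1.05×10^8 / 22.91 = 4.57×10^6 s.
In days: 4.57×10^6 s / (86400 s/day) = 52.9 days.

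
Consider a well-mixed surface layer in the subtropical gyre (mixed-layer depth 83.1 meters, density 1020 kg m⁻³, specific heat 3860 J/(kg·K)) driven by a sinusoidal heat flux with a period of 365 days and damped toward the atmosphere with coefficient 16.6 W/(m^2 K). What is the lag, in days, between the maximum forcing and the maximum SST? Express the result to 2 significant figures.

77 days

Areal heat capacity C = ρ c_p D = 1020 × 3860 × 83.1 = 3.27×10^8 J m⁻² K⁻¹.
ω = 2π / 3.15×10^7 s = 1.99×10^-7 s⁻¹.
Phase lag φ = arctan(Cω/λ) = arctan(65.2/16.6) = 1.32 rad.
Time lag = φ / ω = 1.32 / 1.99×10^-7 = 6.63×10^6 s = 76.8 days.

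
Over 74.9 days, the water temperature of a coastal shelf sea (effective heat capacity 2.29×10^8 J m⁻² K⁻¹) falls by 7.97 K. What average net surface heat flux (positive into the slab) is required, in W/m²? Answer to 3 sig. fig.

Areal heat capacity C = 2.29×10^8 J m⁻² K⁻¹ (given).
Required heat per unit area: Q = C ΔT = 2.29×10^8 × -7.97 = -1.83×10^9 J/m².
Flux F = Q / Δt = -1.83×10^9 / 6.47×10^6 s = -282 W/m².

-282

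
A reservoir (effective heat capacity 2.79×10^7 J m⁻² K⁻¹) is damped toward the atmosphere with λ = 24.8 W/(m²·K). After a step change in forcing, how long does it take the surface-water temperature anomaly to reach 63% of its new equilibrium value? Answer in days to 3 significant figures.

12.9 days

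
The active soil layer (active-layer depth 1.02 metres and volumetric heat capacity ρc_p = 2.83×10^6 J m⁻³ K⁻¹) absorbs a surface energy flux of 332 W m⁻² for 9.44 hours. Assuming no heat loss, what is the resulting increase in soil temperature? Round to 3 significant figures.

3.91 K

Areal heat capacity C = ρc_p × D = 2.83×10^6 × 1.02 = 2.89×10^6 J/(m²·K).
Net heat input Q = F Δt = 332 × (9.44 hours × 3600 s/hour) = 1.13×10^7 J/m².
ΔT = Q / C = 1.13×10^7 / 2.89×10^6 = 3.91 K.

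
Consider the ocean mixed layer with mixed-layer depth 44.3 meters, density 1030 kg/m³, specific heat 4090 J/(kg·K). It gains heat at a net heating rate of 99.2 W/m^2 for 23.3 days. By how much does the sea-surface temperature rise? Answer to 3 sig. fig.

1.07 K

Areal heat capacity C = ρ c_p D = 1030 × 4090 × 44.3 = 1.87×10^8 J/(m^2 K).
Net heat input Q = F Δt = 99.2 × (23.3 days × 86400 s/day) = 2.00×10^8 J/m².
ΔT = Q / C = 2.00×10^8 / 1.87×10^8 = 1.07 K.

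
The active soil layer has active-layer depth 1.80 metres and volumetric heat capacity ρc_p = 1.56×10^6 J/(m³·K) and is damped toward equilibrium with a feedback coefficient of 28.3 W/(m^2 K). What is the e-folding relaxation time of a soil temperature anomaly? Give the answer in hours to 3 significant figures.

27.6 hours

Areal heat capacity C = ρc_p × D = 1.56×10^6 × 1.80 = 2.81×10^6 J/(m^2 K).
Relaxation time τ = C / λ = 2.81×10^6 / 28.3 = 99200 s.
In hours: 99200 s / (3600 s/hour) = 27.6 hours.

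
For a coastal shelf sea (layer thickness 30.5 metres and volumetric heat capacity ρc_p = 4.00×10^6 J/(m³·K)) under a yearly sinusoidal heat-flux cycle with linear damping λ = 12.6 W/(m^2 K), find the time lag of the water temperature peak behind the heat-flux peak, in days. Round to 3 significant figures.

63.5 days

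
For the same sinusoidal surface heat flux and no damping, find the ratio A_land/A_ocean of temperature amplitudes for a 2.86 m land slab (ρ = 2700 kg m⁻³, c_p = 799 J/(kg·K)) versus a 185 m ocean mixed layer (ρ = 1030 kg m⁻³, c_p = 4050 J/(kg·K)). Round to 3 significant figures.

C_ocean = 1030 × 4050 × 185 = 7.72×10^8 J/(m²·K).
C_land = 2700 × 799 × 2.86 = 6.17×10^6 J/(m²·K).
Undamped amplitude ∝ 1/C, so A_land/A_ocean = C_ocean/C_land = 125.

125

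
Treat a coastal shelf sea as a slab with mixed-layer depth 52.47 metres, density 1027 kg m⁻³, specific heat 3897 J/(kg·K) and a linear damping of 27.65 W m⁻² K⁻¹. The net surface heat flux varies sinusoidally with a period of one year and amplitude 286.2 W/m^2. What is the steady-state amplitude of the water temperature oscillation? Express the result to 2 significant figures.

5.7 K

Areal heat capacity C = ρ c_p D = 1027 × 3897 × 52.47 = 2.10×10^8 J m⁻² K⁻¹.
Angular frequency ω = 2π / T = 2π / 3.15×10^7 s = 1.99×10^-7 s⁻¹.
√((Cω)² + λ²) = √((41.8)² + 27.65²) = 50.2 W/(m²·K).
Amplitude A = F₀ / √((Cω)²+λ²) = 286.2 / 50.2 = 5.71 K.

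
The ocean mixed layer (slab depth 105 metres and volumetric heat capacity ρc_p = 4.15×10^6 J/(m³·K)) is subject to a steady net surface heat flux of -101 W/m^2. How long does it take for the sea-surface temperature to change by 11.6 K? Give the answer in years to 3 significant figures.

1.59 years

Areal heat capacity C = ρc_p × D = 4.15×10^6 × 105 = 4.36×10^8 J/(m²·K).
Time required: Δt = C ΔT / F = 4.36×10^8 × -11.6 / -101 = 5.00×10^7 s.
In years: 5.00×10^7 s / (3.156×10^7 s/year) = 1.59 years.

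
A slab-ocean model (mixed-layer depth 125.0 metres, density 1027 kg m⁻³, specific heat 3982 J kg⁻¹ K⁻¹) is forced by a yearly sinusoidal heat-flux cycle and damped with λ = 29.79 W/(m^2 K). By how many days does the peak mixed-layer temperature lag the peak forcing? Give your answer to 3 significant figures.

74.7 days

Areal heat capacity C = ρ c_p D = 1027 × 3982 × 125.0 = 5.11×10^8 J/(m²·K).
ω = 2π / 3.15×10^7 s = 1.99×10^-7 s⁻¹.
Phase lag φ = arctan(Cω/λ) = arctan(102/29.79) = 1.29 rad.
Time lag = φ / ω = 1.29 / 1.99×10^-7 = 6.46×10^6 s = 74.7 days.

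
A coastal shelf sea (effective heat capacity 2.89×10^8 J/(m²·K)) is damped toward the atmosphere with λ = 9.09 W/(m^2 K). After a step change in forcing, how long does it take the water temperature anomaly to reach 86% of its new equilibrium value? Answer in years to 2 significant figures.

Areal heat capacity C = 2.89×10^8 J/(m²·K) (given).
τ = C / λ = 2.89×10^8 / 9.09 = 3.18×10^7 s.
Fraction reached: 1 − e^(−t/τ) = 0.86 ⇒ t = −τ ln(1 − 0.86) = τ × 1.97.
t = 6.25×10^7 s = 1.98 years.

2.0 years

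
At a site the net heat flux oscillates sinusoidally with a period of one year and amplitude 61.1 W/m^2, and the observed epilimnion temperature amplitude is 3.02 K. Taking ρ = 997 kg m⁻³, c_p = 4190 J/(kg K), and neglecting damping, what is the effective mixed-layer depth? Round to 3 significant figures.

ω = 2π / 3.15×10^7 s = 1.99×10^-7 s⁻¹.
Required C = F₀ / (A ω) = 61.1 / (3.02 × 1.99×10^-7) = 1.02×10^8 J/(m²·K).
D = C / (ρ c_p) = 1.02×10^8 / (997 × 4190) = 24.3 m.

24.3 m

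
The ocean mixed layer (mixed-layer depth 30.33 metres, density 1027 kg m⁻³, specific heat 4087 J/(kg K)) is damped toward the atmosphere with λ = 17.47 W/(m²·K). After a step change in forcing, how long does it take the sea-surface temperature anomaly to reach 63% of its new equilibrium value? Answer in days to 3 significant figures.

83.9 days

Areal heat capacity C = ρ c_p D = 1027 × 4087 × 30.33 = 1.27×10^8 J m⁻² K⁻¹.
τ = C / λ = 1.27×10^8 / 17.47 = 7.29×10^6 s.
Fraction reached: 1 − e^(−t/τ) = 0.63 ⇒ t = −τ ln(1 − 0.63) = τ × 0.994.
t = 7.25×10^6 s = 83.9 days.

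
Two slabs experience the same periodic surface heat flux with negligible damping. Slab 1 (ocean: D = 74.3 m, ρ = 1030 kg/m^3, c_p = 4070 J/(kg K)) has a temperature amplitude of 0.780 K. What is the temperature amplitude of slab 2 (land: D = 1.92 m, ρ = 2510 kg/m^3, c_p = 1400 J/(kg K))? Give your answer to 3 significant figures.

36.0 K

C_ocean = 3.11×10^8 J/(m²·K); C_land = 6.75×10^6 J/(m²·K).
A ∝ 1/C ⇒ A_land = A_ocean × C_ocean/C_land = 0.780 × 46.2 = 36.0 K.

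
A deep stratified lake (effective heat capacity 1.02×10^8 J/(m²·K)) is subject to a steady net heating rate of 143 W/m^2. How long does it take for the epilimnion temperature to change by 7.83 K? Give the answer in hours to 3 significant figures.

Areal heat capacity C = 1.02×10^8 J/(m²·K) (given).
Time required: Δt = C ΔT / F = 1.02×10^8 × 7.83 / 143 = 5.59×10^6 s.
In hours: 5.59×10^6 s / (3600 s/hour) = 1550 hours.

1550 hours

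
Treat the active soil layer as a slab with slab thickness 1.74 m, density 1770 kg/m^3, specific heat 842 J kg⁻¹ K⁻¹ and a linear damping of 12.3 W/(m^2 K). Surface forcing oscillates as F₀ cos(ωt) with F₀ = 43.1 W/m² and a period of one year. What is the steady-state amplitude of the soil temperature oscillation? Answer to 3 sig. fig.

3.50 K

Areal heat capacity C = ρ c_p D = 1770 × 842 × 1.74 = 2.59×10^6 J m⁻² K⁻¹.
Angular frequency ω = 2π / T = 2π / 3.15×10^7 s = 1.99×10^-7 s⁻¹.
√((Cω)² + λ²) = √((0.517)² + 12.3²) = 12.3 W/(m²·K).
Amplitude A = F₀ / √((Cω)²+λ²) = 43.1 / 12.3 = 3.50 K.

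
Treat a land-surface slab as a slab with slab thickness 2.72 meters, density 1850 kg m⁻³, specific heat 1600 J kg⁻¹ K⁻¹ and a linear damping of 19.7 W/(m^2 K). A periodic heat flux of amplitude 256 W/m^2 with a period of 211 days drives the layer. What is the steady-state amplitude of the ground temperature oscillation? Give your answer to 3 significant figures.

12.9 K

Areal heat capacity C = ρ c_p D = 1850 × 1600 × 2.72 = 8.05×10^6 J m⁻² K⁻¹.
Angular frequency ω = 2π / T = 2π / 1.82×10^7 s = 3.45×10^-7 s⁻¹.
√((Cω)² + λ²) = √((2.77)² + 19.7²) = 19.9 W/(m²·K).
Amplitude A = F₀ / √((Cω)²+λ²) = 256 / 19.9 = 12.9 K.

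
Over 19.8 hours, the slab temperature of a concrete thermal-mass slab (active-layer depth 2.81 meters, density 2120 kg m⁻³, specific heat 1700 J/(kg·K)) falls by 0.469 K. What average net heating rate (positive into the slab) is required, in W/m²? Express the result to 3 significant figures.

-66.6

Areal heat capacity C = ρ c_p D = 2120 × 1700 × 2.81 = 1.01×10^7 J m⁻² K⁻¹.
Required heat per unit area: Q = C ΔT = 1.01×10^7 × -0.469 = -4.75×10^6 J/m².
Flux F = Q / Δt = -4.75×10^6 / 71300 s = -66.6 W/m².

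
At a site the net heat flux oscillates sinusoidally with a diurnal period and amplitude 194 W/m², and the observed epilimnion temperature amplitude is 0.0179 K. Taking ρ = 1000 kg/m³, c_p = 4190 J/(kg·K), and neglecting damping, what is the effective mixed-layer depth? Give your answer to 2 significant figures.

ω = 2π / 86400 s = 7.27×10^-5 s⁻¹.
Required C = F₀ / (A ω) = 194 / (0.0179 × 7.27×10^-5) = 1.49×10^8 J/(m²·K).
D = C / (ρ c_p) = 1.49×10^8 / (1000 × 4190) = 35.6 m.

36 m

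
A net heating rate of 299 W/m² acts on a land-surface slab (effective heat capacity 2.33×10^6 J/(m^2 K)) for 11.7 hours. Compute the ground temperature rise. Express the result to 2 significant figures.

Areal heat capacity C = 2.33×10^6 J/(m^2 K) (given).
Net heat input Q = F Δt = 299 × (11.7 hours × 3600 s/hour) = 1.26×10^7 J/m².
ΔT = Q / C = 1.26×10^7 / 2.33×10^6 = 5.41 K.

5.4 K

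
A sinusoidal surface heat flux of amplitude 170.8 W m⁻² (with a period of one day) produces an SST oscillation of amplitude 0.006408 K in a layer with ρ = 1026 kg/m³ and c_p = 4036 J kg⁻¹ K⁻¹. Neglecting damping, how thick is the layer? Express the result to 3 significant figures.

ω = 2π / 86400 s = 7.27×10^-5 s⁻¹.
Required C = F₀ / (A ω) = 170.8 / (0.006408 × 7.27×10^-5) = 3.67×10^8 J/(m²·K).
D = C / (ρ c_p) = 3.67×10^8 / (1026 × 4036) = 88.5 m.

88.5 m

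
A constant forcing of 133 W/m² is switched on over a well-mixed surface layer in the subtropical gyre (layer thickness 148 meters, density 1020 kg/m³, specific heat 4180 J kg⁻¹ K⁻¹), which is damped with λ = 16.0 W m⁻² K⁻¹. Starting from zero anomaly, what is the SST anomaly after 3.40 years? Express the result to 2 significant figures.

Areal heat capacity C = ρ c_p D = 1020 × 4180 × 148 = 6.31×10^8 J m⁻² K⁻¹.
τ = C / λ = 6.31×10^8 / 16.0 = 3.94×10^7 s.
Equilibrium anomaly ΔT_eq = F / λ = 133 / 16.0 = 8.31 K.
t = 3.40 years = 1.07×10^8 s, so t/τ = 2.72.
ΔT(t) = ΔT_eq (1 − e^(−t/τ)) = 8.31 × (1 − e^−2.72) = 7.77 K.

7.8 K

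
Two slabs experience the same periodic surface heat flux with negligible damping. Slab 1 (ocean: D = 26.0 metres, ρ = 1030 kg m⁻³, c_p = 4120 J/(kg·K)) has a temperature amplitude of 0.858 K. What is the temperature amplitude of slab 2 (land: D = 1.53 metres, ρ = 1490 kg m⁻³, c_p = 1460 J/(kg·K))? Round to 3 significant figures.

C_ocean = 1.10×10^8 J/(m²·K); C_land = 3.33×10^6 J/(m²·K).
A ∝ 1/C ⇒ A_land = A_ocean × C_ocean/C_land = 0.858 × 33.1 = 28.4 K.

28.4 K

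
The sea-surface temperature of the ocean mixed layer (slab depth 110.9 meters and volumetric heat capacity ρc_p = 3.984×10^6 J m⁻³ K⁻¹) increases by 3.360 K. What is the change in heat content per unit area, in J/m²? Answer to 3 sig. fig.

1.48×10^9

Areal heat capacity C = ρc_p × D = 3.984×10^6 × 110.9 = 4.42×10^8 J/(m²·K).
ΔQ = C ΔT = 4.42×10^8 × 3.360 = 1.48×10^9 J/m².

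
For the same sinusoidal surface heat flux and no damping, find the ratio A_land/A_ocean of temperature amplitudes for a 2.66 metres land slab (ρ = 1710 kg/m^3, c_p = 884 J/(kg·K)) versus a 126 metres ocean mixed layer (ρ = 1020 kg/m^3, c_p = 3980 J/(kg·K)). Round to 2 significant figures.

130

C_ocean = 1020 × 3980 × 126 = 5.12×10^8 J/(m²·K).
C_land = 1710 × 884 × 2.66 = 4.02×10^6 J/(m²·K).
Undamped amplitude ∝ 1/C, so A_land/A_ocean = C_ocean/C_land = 127.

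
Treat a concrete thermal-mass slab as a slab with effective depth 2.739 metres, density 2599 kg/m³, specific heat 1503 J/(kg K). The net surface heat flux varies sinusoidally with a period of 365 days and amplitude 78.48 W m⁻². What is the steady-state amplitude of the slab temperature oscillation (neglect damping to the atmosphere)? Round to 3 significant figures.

Areal heat capacity C = ρ c_p D = 2599 × 1503 × 2.739 = 1.07×10^7 J/(m²·K).
Angular frequency ω = 2π / T = 2π / 3.15×10^7 s = 1.99×10^-7 s⁻¹.
Cω = 1.07×10^7 × 1.99×10^-7 = 2.13 W/(m²·K).
Amplitude A = F₀ / (Cω) = 78.48 / 2.13 = 36.8 K.

36.8 K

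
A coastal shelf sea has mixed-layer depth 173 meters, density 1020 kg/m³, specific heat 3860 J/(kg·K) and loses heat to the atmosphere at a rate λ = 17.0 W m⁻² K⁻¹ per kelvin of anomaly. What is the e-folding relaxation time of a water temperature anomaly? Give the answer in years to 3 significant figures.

1.27 years

Areal heat capacity C = ρ c_p D = 1020 × 3860 × 173 = 6.81×10^8 J m⁻² K⁻¹.
Relaxation time τ = C / λ = 6.81×10^8 / 17.0 = 4.01×10^7 s.
In years: 4.01×10^7 s / (3.156×10^7 s/year) = 1.27 years.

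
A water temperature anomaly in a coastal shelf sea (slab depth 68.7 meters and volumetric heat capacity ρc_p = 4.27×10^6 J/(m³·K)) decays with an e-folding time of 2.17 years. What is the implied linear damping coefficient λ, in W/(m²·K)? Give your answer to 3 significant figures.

Areal heat capacity C = ρc_p × D = 4.27×10^6 × 68.7 = 2.93×10^8 J m⁻² K⁻¹.
τ = 2.17 years = 6.85×10^7 s.
λ = C / τ = 2.93×10^8 / 6.85×10^7 = 4.28 W/(m²·K).

4.28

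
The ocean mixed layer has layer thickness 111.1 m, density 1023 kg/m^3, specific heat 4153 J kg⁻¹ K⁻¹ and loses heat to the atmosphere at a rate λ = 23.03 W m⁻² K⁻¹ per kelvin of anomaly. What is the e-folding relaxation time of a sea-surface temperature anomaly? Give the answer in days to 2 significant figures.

240 days

Areal heat capacity C = ρ c_p D = 1023 × 4153 × 111.1 = 4.72×10^8 J/(m^2 K).
Relaxation time τ = C / λ = 4.72×10^8 / 23.03 = 2.05×10^7 s.
In days: 2.05×10^7 s / (86400 s/day) = 237 days.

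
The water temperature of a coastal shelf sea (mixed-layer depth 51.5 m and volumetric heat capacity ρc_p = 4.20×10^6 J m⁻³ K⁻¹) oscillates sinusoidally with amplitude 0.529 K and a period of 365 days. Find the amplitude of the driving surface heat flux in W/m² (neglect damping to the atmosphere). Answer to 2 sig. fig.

23

Areal heat capacity C = ρc_p × D = 4.20×10^6 × 51.5 = 2.16×10^8 J m⁻² K⁻¹.
ω = 2π / 3.15×10^7 s = 1.99×10^-7 s⁻¹.
Cω = 2.16×10^8 × 1.99×10^-7 = 43.1 W/(m²·K).
F₀ = A × Cω = 0.529 × 43.1 = 22.8 W/m².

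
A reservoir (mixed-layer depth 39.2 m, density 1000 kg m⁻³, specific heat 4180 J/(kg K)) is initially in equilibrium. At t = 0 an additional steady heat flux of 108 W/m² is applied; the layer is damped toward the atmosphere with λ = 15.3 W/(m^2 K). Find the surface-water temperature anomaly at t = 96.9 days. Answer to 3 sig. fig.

Areal heat capacity C = ρ c_p D = 1000 × 4180 × 39.2 = 1.64×10^8 J m⁻² K⁻¹.
τ = C / λ = 1.64×10^8 / 15.3 = 1.07×10^7 s.
Equilibrium anomaly ΔT_eq = F / λ = 108 / 15.3 = 7.06 K.
t = 96.9 days = 8.37×10^6 s, so t/τ = 0.782.
ΔT(t) = ΔT_eq (1 − e^(−t/τ)) = 7.06 × (1 − e^−0.782) = 3.83 K.

3.83 K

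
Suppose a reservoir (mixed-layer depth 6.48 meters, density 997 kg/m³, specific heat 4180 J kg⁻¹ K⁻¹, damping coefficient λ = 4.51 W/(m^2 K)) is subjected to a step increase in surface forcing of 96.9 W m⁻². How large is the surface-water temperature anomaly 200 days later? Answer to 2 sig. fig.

Areal heat capacity C = ρ c_p D = 997 × 4180 × 6.48 = 2.70×10^7 J/(m^2 K).
τ = C / λ = 2.70×10^7 / 4.51 = 5.99×10^6 s.
Equilibrium anomaly ΔT_eq = F / λ = 96.9 / 4.51 = 21.5 K.
t = 200 days = 1.73×10^7 s, so t/τ = 2.89.
ΔT(t) = ΔT_eq (1 − e^(−t/τ)) = 21.5 × (1 − e^−2.89) = 20.3 K.

20 K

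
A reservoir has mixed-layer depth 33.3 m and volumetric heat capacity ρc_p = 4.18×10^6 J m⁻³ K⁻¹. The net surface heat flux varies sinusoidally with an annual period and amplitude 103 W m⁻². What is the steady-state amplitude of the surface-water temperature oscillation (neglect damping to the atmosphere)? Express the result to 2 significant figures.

Areal heat capacity C = ρc_p × D = 4.18×10^6 × 33.3 = 1.39×10^8 J/(m^2 K).
Angular frequency ω = 2π / T = 2π / 3.15×10^7 s = 1.99×10^-7 s⁻¹.
Cω = 1.39×10^8 × 1.99×10^-7 = 27.7 W/(m²·K).
Amplitude A = F₀ / (Cω) = 103 / 27.7 = 3.71 K.

3.7 K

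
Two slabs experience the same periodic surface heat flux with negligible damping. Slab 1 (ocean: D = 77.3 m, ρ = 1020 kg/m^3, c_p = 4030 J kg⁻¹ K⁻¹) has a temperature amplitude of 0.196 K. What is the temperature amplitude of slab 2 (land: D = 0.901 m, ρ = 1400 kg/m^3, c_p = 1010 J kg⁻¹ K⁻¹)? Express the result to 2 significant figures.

C_ocean = 3.18×10^8 J/(m²·K); C_land = 1.27×10^6 J/(m²·K).
A ∝ 1/C ⇒ A_land = A_ocean × C_ocean/C_land = 0.196 × 249 = 48.9 K.

49 K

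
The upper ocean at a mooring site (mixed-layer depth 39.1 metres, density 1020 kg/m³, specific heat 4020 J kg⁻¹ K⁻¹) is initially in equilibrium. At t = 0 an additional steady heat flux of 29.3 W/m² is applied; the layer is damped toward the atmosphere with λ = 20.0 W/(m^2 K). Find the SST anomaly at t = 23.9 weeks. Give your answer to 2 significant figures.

Areal heat capacity C = ρ c_p D = 1020 × 4020 × 39.1 = 1.60×10^8 J/(m²·K).
τ = C / λ = 1.60×10^8 / 20.0 = 8.02×10^6 s.
Equilibrium anomaly ΔT_eq = F / λ = 29.3 / 20.0 = 1.46 K.
t = 23.9 weeks = 1.45×10^7 s, so t/τ = 1.80.
ΔT(t) = ΔT_eq (1 − e^(−t/τ)) = 1.46 × (1 − e^−1.80) = 1.22 K.

1.2 K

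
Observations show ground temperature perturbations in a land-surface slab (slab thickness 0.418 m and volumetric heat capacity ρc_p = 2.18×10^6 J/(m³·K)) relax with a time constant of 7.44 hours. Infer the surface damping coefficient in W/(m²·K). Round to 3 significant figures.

34.0

Areal heat capacity C = ρc_p × D = 2.18×10^6 × 0.418 = 9.11×10^5 J/(m²·K).
τ = 7.44 hours = 26800 s.
λ = C / τ = 9.11×10^5 / 26800 = 34.0 W/(m²·K).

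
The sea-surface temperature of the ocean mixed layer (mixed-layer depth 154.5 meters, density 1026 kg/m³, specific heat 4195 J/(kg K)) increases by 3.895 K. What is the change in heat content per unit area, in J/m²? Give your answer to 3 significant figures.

Areal heat capacity C = ρ c_p D = 1026 × 4195 × 154.5 = 6.65×10^8 J/(m^2 K).
ΔQ = C ΔT = 6.65×10^8 × 3.895 = 2.59×10^9 J/m².

2.59×10^9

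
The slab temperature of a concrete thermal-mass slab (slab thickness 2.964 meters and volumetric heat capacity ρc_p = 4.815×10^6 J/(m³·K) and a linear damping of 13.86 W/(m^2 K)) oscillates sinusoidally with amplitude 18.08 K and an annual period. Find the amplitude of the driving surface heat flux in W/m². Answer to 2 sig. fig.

Areal heat capacity C = ρc_p × D = 4.815×10^6 × 2.964 = 1.43×10^7 J m⁻² K⁻¹.
ω = 2π / 3.15×10^7 s = 1.99×10^-7 s⁻¹.
√((Cω)² + λ²) = √((2.84)² + 13.86²) = 14.1 W/(m²·K).
F₀ = A × √((Cω)²+λ²) = 18.08 × 14.1 = 256 W/m².

260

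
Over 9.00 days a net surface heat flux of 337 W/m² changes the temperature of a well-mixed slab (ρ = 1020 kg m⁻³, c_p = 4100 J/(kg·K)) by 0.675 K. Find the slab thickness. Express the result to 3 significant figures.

Heat input Q = F Δt = 337 × 7.78×10^5 s = 2.62×10^8 J/m².
Required areal heat capacity C = Q / ΔT = 3.88×10^8 J/(m²·K).
Depth D = C / (ρ c_p) = 3.88×10^8 / (1020 × 4100) = 92.8 m.

92.8 m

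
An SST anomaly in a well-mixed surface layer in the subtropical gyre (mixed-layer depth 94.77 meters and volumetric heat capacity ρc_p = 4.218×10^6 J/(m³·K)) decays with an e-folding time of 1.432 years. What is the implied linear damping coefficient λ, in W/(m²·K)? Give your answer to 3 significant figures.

8.85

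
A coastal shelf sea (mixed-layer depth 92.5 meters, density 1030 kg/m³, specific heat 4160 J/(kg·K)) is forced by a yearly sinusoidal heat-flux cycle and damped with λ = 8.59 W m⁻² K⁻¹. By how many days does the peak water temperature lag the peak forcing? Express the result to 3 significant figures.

Areal heat capacity C = ρ c_p D = 1030 × 4160 × 92.5 = 3.96×10^8 J m⁻² K⁻¹.
ω = 2π / 3.15×10^7 s = 1.99×10^-7 s⁻¹.
Phase lag φ = arctan(Cω/λ) = arctan(79.0/8.59) = 1.46 rad.
Time lag = φ / ω = 1.46 / 1.99×10^-7 = 7.34×10^6 s = 85.0 days.

85.0 days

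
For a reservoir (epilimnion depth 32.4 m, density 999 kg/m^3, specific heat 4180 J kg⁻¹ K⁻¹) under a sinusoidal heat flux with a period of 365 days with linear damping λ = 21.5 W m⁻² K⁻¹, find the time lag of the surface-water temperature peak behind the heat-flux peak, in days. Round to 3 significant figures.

52.1 days

Areal heat capacity C = ρ c_p D = 999 × 4180 × 32.4 = 1.35×10^8 J/(m^2 K).
ω = 2π / 3.15×10^7 s = 1.99×10^-7 s⁻¹.
Phase lag φ = arctan(Cω/λ) = arctan(27.0/21.5) = 0.898 rad.
Time lag = φ / ω = 0.898 / 1.99×10^-7 = 4.50×10^6 s = 52.1 days.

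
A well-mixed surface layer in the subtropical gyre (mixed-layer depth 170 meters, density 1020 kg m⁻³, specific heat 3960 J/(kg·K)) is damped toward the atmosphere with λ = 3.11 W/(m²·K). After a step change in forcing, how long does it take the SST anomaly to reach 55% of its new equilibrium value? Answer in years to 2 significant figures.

5.6 years

Areal heat capacity C = ρ c_p D = 1020 × 3960 × 170 = 6.87×10^8 J/(m²·K).
τ = C / λ = 6.87×10^8 / 3.11 = 2.21×10^8 s.
Fraction reached: 1 − e^(−t/τ) = 0.55 ⇒ t = −τ ln(1 − 0.55) = τ × 0.799.
t = 1.76×10^8 s = 5.59 years.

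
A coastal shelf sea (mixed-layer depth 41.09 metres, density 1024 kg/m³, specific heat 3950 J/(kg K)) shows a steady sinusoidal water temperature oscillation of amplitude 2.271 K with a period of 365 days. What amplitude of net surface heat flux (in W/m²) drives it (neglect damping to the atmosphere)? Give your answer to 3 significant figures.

Areal heat capacity C = ρ c_p D = 1024 × 3950 × 41.09 = 1.66×10^8 J/(m^2 K).
ω = 2π / 3.15×10^7 s = 1.99×10^-7 s⁻¹.
Cω = 1.66×10^8 × 1.99×10^-7 = 33.1 W/(m²·K).
F₀ = A × Cω = 2.271 × 33.1 = 75.2 W/m².

75.2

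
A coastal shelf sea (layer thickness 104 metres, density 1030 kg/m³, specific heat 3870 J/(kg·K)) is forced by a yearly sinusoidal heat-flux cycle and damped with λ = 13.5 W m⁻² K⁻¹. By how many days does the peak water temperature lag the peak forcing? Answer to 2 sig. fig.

Areal heat capacity C = ρ c_p D = 1030 × 3870 × 104 = 4.15×10^8 J/(m^2 K).
ω = 2π / 3.15×10^7 s = 1.99×10^-7 s⁻¹.
Phase lag φ = arctan(Cω/λ) = arctan(82.6/13.5) = 1.41 rad.
Time lag = φ / ω = 1.41 / 1.99×10^-7 = 7.07×10^6 s = 81.8 days.

82 days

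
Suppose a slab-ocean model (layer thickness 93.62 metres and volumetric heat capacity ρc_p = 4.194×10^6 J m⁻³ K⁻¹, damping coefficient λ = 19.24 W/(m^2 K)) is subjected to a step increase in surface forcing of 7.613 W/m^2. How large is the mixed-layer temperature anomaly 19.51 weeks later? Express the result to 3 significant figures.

0.174 K

Areal heat capacity C = ρc_p × D = 4.194×10^6 × 93.62 = 3.93×10^8 J/(m²·K).
τ = C / λ = 3.93×10^8 / 19.24 = 2.04×10^7 s.
Equilibrium anomaly ΔT_eq = F / λ = 7.613 / 19.24 = 0.396 K.
t = 19.51 weeks = 1.18×10^7 s, so t/τ = 0.578.
ΔT(t) = ΔT_eq (1 − e^(−t/τ)) = 0.396 × (1 − e^−0.578) = 0.174 K.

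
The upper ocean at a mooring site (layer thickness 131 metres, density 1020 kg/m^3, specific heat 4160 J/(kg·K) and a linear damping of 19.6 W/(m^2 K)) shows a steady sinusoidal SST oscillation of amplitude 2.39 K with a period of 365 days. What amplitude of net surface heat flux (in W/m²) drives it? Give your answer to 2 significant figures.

Areal heat capacity C = ρ c_p D = 1020 × 4160 × 131 = 5.56×10^8 J/(m^2 K).
ω = 2π / 3.15×10^7 s = 1.99×10^-7 s⁻¹.
√((Cω)² + λ²) = √((111)² + 19.6²) = 112 W/(m²·K).
F₀ = A × √((Cω)²+λ²) = 2.39 × 112 = 269 W/m².

270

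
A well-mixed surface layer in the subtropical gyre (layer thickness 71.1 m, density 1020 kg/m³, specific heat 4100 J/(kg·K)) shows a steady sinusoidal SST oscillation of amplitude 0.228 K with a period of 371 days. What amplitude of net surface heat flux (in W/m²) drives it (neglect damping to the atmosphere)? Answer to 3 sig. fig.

Areal heat capacity C = ρ c_p D = 1020 × 4100 × 71.1 = 2.97×10^8 J/(m²·K).
ω = 2π / 3.21×10^7 s = 1.96×10^-7 s⁻¹.
Cω = 2.97×10^8 × 1.96×10^-7 = 58.3 W/(m²·K).
F₀ = A × Cω = 0.228 × 58.3 = 13.3 W/m².

13.3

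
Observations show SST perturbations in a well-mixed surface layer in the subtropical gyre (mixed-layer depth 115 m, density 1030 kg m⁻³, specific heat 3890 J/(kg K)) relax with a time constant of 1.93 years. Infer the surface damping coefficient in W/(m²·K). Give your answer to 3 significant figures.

7.57

Areal heat capacity C = ρ c_p D = 1030 × 3890 × 115 = 4.61×10^8 J/(m^2 K).
τ = 1.93 years = 6.09×10^7 s.
λ = C / τ = 4.61×10^8 / 6.09×10^7 = 7.57 W/(m²·K).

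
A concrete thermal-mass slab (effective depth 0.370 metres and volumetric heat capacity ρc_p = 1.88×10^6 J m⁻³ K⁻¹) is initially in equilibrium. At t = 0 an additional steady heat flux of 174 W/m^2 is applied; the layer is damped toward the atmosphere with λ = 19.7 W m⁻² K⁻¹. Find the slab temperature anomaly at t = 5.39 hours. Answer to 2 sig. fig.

Areal heat capacity C = ρc_p × D = 1.88×10^6 × 0.370 = 6.96×10^5 J/(m²·K).
τ = C / λ = 6.96×10^5 / 19.7 = 35300 s.
Equilibrium anomaly ΔT_eq = F / λ = 174 / 19.7 = 8.83 K.
t = 5.39 hours = 19400 s, so t/τ = 0.550.
ΔT(t) = ΔT_eq (1 − e^(−t/τ)) = 8.83 × (1 − e^−0.550) = 3.73 K.

3.7 K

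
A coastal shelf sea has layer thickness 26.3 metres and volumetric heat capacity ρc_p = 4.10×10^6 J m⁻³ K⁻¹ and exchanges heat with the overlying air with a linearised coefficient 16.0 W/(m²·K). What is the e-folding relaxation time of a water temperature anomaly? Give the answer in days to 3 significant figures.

Areal heat capacity C = ρc_p × D = 4.10×10^6 × 26.3 = 1.08×10^8 J m⁻² K⁻¹.
Relaxation time τ = C / λ = 1.08×10^8 / 16.0 = 6.74×10^6 s.
In days: 6.74×10^6 s / (86400 s/day) = 78.0 days.

78.0 days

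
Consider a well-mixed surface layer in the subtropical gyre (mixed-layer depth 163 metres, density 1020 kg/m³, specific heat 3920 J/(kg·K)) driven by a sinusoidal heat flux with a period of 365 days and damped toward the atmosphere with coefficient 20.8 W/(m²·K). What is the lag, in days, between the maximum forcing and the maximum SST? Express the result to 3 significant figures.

82.0 days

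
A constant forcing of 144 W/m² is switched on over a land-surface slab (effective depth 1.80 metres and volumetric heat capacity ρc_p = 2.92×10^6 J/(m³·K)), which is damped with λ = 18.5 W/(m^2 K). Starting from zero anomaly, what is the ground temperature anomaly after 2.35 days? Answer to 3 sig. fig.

Areal heat capacity C = ρc_p × D = 2.92×10^6 × 1.80 = 5.26×10^6 J/(m²·K).
τ = C / λ = 5.26×10^6 / 18.5 = 2.84×10^5 s.
Equilibrium anomaly ΔT_eq = F / λ = 144 / 18.5 = 7.78 K.
t = 2.35 days = 2.03×10^5 s, so t/τ = 0.715.
ΔT(t) = ΔT_eq (1 − e^(−t/τ)) = 7.78 × (1 − e^−0.715) = 3.97 K.

3.97 K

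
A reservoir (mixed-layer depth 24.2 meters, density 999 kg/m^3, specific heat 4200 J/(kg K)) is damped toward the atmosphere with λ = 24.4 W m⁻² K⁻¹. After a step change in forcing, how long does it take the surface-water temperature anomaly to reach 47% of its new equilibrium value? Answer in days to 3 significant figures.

Areal heat capacity C = ρ c_p D = 999 × 4200 × 24.2 = 1.02×10^8 J/(m²·K).
τ = C / λ = 1.02×10^8 / 24.4 = 4.16×10^6 s.
Fraction reached: 1 − e^(−t/τ) = 0.47 ⇒ t = −τ ln(1 − 0.47) = τ × 0.635.
t = 2.64×10^6 s = 30.6 days.

30.6 days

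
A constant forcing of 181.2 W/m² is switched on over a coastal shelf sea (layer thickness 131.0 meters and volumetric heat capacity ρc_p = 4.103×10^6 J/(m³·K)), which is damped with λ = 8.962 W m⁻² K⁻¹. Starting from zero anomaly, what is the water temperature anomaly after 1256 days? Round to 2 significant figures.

Areal heat capacity C = ρc_p × D = 4.103×10^6 × 131.0 = 5.37×10^8 J/(m²·K).
τ = C / λ = 5.37×10^8 / 8.962 = 6.00×10^7 s.
Equilibrium anomaly ΔT_eq = F / λ = 181.2 / 8.962 = 20.2 K.
t = 1256 days = 1.09×10^8 s, so t/τ = 1.81.
ΔT(t) = ΔT_eq (1 − e^(−t/τ)) = 20.2 × (1 − e^−1.81) = 16.9 K.

17 K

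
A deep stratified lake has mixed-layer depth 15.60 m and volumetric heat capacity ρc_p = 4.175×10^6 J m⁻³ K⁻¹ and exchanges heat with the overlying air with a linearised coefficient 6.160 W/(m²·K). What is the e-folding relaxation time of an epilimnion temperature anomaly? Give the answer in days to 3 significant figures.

Areal heat capacity C = ρc_p × D = 4.175×10^6 × 15.60 = 6.51×10^7 J/(m^2 K).
Relaxation time τ = C / λ = 6.51×10^7 / 6.160 = 1.06×10^7 s.
In days: 1.06×10^7 s / (86400 s/day) = 122 days.

122 days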